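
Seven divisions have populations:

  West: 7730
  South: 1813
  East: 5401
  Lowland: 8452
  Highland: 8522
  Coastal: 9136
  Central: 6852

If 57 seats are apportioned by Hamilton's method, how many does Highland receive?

The standard divisor is 47906/57 ≈ 840.456.
Standard quotas: West 9.1974, South 2.1572, East 6.4263, Lowland 10.0564, Highland 10.1397, Coastal 10.8703, Central 8.1527.
Lower quotas: West 9, South 2, East 6, Lowland 10, Highland 10, Coastal 10, Central 8 (sum 55, leaving 2 seats).
Remainders in descending order: Coastal 0.8703, East 0.4263, West 0.1974, South 0.1572, Central 0.1527, Highland 0.1397, Lowland 0.0564.
The surplus seats go to Coastal, East.
Highland receives 10.

10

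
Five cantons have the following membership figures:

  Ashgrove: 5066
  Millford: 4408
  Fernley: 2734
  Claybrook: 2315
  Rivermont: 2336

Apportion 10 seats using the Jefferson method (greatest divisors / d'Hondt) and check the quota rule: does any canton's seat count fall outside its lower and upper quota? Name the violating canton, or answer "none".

none

Standard quotas: Ashgrove 3.005, Millford 2.615, Fernley 1.622, Claybrook 1.373, Rivermont 1.386.
Jefferson allocation: Ashgrove 3, Millford 3, Fernley 2, Claybrook 1, Rivermont 1.
Every allocation lies between the lower and upper quota.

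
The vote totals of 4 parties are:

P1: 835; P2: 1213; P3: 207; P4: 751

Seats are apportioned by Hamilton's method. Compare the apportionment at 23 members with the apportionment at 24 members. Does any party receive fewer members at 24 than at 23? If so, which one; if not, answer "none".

P3

At 23 seats: P1 6, P2 9, P3 2, P4 6.
At 24 seats: P1 7, P2 10, P3 1, P4 6.
P3 drops from 2 to 1.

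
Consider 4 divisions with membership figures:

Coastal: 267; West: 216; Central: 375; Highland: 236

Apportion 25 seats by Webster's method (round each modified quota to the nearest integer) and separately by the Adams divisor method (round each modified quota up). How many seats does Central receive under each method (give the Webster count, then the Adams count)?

Webster: Coastal 6, West 5, Central 9, Highland 5.
Adams: Coastal 6, West 5, Central 8, Highland 6.
Central gets 9 under Webster and 8 under Adams.

9 and 8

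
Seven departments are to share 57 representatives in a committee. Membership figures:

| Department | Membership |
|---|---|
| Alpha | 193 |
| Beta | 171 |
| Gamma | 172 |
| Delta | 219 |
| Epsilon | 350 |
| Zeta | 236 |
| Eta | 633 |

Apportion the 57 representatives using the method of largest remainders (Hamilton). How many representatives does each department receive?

Total 1974; standard divisor 1974/57 ≈ 34.632.
Standard quotas: Alpha 5.573, Beta 4.938, Gamma 4.967, Delta 6.324, Epsilon 10.106, Zeta 6.815, Eta 18.278.
Lower quotas: Alpha 5, Beta 4, Gamma 4, Delta 6, Epsilon 10, Zeta 6, Eta 18 (sum 53, leaving 4 seats).
Remainders in descending order: Gamma 0.967, Beta 0.938, Zeta 0.815, Alpha 0.573, Delta 0.324, Eta 0.278, Epsilon 0.106.
The surplus seats go to Gamma, Beta, Zeta, Alpha.

Alpha=6, Beta=5, Gamma=5, Delta=6, Epsilon=10, Zeta=7, Eta=18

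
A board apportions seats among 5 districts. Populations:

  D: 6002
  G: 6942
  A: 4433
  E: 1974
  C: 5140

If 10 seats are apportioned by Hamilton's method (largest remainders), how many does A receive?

2

The standard divisor is 24491/10 ≈ 2449.1.
Standard quotas: D 2.4507, G 2.8345, A 1.8101, E 0.8060, C 2.0987.
Lower quotas: D 2, G 2, A 1, E 0, C 2 (sum 7, leaving 3 seats).
Remainders in descending order: G 0.8345, A 0.8101, E 0.8060, D 0.4507, C 0.0987.
The surplus seats go to G, A, E.
A receives 2.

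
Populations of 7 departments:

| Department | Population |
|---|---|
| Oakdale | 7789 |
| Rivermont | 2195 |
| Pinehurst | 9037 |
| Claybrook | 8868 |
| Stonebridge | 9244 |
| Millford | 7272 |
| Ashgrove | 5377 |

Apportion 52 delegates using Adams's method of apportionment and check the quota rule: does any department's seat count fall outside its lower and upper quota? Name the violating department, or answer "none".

Standard quotas: Oakdale 8.136, Rivermont 2.293, Pinehurst 9.440, Claybrook 9.263, Stonebridge 9.656, Millford 7.596, Ashgrove 5.617.
Adams allocation: Oakdale 8, Rivermont 3, Pinehurst 9, Claybrook 9, Stonebridge 9, Millford 8, Ashgrove 6.
Every allocation lies between the lower and upper quota.

none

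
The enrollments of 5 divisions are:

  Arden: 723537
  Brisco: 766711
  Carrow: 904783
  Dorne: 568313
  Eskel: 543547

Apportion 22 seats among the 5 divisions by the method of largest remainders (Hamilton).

Arden: 4, Brisco: 5, Carrow: 6, Dorne: 4, Eskel: 3

Standard divisor: 3506891 ÷ 22 ≈ 159404.136.
Standard quotas: Arden 4.5390, Brisco 4.8099, Carrow 5.6760, Dorne 3.5652, Eskel 3.4099.
Lower quotas: Arden 4, Brisco 4, Carrow 5, Dorne 3, Eskel 3 (sum 19, leaving 3 seats).
Remainders in descending order: Brisco 0.8099, Carrow 0.6760, Dorne 0.5652, Arden 0.5390, Eskel 0.4099.
The surplus seats go to Brisco, Carrow, Dorne.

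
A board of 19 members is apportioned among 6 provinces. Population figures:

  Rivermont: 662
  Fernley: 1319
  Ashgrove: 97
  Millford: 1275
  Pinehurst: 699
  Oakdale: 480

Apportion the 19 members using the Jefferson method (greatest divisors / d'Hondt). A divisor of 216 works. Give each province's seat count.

Rivermont=3, Fernley=6, Ashgrove=0, Millford=5, Pinehurst=3, Oakdale=2

With modified divisor 216: modified quotas Rivermont 3.065, Fernley 6.106, Ashgrove 0.449, Millford 5.903, Pinehurst 3.236, Oakdale 2.222.
Rounding down: Rivermont 3, Fernley 6, Ashgrove 0, Millford 5, Pinehurst 3, Oakdale 2 (total 19).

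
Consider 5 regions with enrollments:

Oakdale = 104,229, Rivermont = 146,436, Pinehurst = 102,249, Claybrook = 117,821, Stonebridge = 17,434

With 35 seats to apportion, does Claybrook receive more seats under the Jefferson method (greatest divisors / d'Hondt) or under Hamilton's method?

Jefferson: Oakdale 7, Rivermont 11, Pinehurst 7, Claybrook 9, Stonebridge 1.
Hamilton: Oakdale 8, Rivermont 11, Pinehurst 7, Claybrook 8, Stonebridge 1.
Claybrook gets 9 under Jefferson and 8 under Hamilton.

Jefferson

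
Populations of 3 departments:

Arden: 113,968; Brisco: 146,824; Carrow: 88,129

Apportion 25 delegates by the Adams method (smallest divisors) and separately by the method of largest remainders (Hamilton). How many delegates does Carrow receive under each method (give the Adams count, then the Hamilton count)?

7 and 6

Adams: Arden 8, Brisco 10, Carrow 7.
Hamilton: Arden 8, Brisco 11, Carrow 6.
Carrow gets 7 under Adams and 6 under Hamilton.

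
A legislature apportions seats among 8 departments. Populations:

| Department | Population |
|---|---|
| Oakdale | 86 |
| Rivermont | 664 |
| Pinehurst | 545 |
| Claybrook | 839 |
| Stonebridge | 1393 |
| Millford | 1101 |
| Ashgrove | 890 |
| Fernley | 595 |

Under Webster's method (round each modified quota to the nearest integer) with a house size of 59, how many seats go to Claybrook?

Standard divisor 6113/59 ≈ 103.61; standard quotas: Oakdale 0.830, Rivermont 6.409, Pinehurst 5.260, Claybrook 8.098, Stonebridge 13.445, Millford 10.626, Ashgrove 8.590, Fernley 5.743.
Rounding to the nearest integer gives Oakdale 1, Rivermont 6, Pinehurst 5, Claybrook 8, Stonebridge 13, Millford 11, Ashgrove 9, Fernley 6 — total 59, matching the house size, so no adjustment is needed.
Claybrook receives 8.

8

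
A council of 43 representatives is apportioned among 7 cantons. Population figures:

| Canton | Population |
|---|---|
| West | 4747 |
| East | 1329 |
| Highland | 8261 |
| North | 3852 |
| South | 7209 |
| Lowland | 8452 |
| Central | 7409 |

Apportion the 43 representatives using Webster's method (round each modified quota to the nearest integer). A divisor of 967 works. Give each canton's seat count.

With modified divisor 967: modified quotas West 4.909, East 1.374, Highland 8.543, North 3.983, South 7.455, Lowland 8.740, Central 7.662.
Rounding to the nearest integer: West 5, East 1, Highland 9, North 4, South 7, Lowland 9, Central 8 (total 43).

West=5, East=1, Highland=9, North=4, South=7, Lowland=9, Central=8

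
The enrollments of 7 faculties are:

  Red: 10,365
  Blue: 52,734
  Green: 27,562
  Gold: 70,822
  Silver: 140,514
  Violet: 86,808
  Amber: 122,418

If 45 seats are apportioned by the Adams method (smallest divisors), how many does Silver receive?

12

Standard divisor 511223/45 ≈ 11360.511; standard quotas: Red 0.912, Blue 4.642, Green 2.426, Gold 6.234, Silver 12.369, Violet 7.641, Amber 10.776.
Rounding up gives 1, 5, 3, 7, 13, 8, 11 = 48 seats, so the divisor must be adjusted.
With modified divisor 12300: modified quotas Red 0.843, Blue 4.287, Green 2.241, Gold 5.758, Silver 11.424, Violet 7.058, Amber 9.953.
Rounding up: Red 1, Blue 5, Green 3, Gold 6, Silver 12, Violet 8, Amber 10 (total 45).
Silver receives 12.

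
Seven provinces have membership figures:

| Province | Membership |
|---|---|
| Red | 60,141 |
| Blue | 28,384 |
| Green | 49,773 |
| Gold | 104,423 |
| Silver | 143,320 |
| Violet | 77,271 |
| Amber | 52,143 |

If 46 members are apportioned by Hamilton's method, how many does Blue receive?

3

Standard divisor: 515455 ÷ 46 ≈ 11205.543.
Standard quotas: Red 5.3671, Blue 2.5330, Green 4.4418, Gold 9.3189, Silver 12.7901, Violet 6.8958, Amber 4.6533.
Lower quotas: Red 5, Blue 2, Green 4, Gold 9, Silver 12, Violet 6, Amber 4 (sum 42, leaving 4 seats).
Remainders in descending order: Violet 0.8958, Silver 0.7901, Amber 0.6533, Blue 0.5330, Green 0.4418, Red 0.3671, Gold 0.3189.
Largest remainders: Violet, Silver, Amber, Blue receive the extra seats.
Blue receives 3.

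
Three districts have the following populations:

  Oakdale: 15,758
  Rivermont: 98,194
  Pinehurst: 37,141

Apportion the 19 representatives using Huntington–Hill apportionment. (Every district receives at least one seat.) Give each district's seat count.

Oakdale 2, Rivermont 12, Pinehurst 5

With divisor 8083: modified quotas Oakdale 1.950, Rivermont 12.148, Pinehurst 4.595.
Geometric-mean thresholds: Oakdale √(1·2)=1.414, Rivermont √(12·13)=12.490, Pinehurst √(4·5)=4.472.
Each quota rounded against its threshold gives Oakdale 2, Rivermont 12, Pinehurst 5 (total 19).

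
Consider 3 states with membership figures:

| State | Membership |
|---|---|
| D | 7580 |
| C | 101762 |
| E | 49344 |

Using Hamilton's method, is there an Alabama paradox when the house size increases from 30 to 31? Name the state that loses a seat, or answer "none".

D

At 30 seats: D 2, C 19, E 9.
At 31 seats: D 1, C 20, E 10.
D drops from 2 to 1.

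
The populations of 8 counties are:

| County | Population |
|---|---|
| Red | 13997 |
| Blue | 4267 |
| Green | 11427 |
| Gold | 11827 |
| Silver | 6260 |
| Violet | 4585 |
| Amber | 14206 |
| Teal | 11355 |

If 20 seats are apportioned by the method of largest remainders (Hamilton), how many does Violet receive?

The standard divisor is 77924/20 ≈ 3896.2.
Standard quotas: Red 3.5925, Blue 1.0952, Green 2.9329, Gold 3.0355, Silver 1.6067, Violet 1.1768, Amber 3.6461, Teal 2.9144.
Lower quotas: Red 3, Blue 1, Green 2, Gold 3, Silver 1, Violet 1, Amber 3, Teal 2 (sum 16, leaving 4 seats).
Remainders in descending order: Green 0.9329, Teal 0.9144, Amber 0.6461, Silver 0.6067, Red 0.5925, Violet 0.1768, Blue 0.0952, Gold 0.0355.
The surplus seats go to Green, Teal, Amber, Silver.
Violet receives 1.

1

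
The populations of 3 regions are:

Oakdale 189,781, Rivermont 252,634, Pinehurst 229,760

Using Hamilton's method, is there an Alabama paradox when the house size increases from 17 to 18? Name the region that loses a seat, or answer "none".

none

At 17 seats: Oakdale 5, Rivermont 6, Pinehurst 6.
At 18 seats: Oakdale 5, Rivermont 7, Pinehurst 6.
No region's allocation decreased.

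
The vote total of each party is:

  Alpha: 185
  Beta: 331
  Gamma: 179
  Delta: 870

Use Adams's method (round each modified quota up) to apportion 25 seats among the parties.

Alpha 3, Beta 5, Gamma 3, Delta 14

Standard divisor 1565/25 ≈ 62.6; standard quotas: Alpha 2.955, Beta 5.288, Gamma 2.859, Delta 13.898.
Rounding up gives 3, 6, 3, 14 = 26 seats, so the divisor must be adjusted.
With modified divisor 66.6: modified quotas Alpha 2.778, Beta 4.970, Gamma 2.688, Delta 13.063.
Rounding up: Alpha 3, Beta 5, Gamma 3, Delta 14 (total 25).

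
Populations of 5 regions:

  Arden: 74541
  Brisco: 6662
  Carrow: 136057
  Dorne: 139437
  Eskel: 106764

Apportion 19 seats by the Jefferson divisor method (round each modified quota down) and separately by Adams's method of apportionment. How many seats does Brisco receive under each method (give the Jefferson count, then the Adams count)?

0 and 1

Jefferson: Arden 3, Brisco 0, Carrow 6, Dorne 6, Eskel 4.
Adams: Arden 3, Brisco 1, Carrow 5, Dorne 6, Eskel 4.
Brisco gets 0 under Jefferson and 1 under Adams.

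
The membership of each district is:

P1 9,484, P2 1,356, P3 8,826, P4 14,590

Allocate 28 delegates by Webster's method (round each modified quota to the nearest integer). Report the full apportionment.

P1=8; P2=1; P3=7; P4=12

Standard divisor 34256/28 ≈ 1223.429; standard quotas: P1 7.752, P2 1.108, P3 7.214, P4 11.926.
Rounding to the nearest integer gives P1 8, P2 1, P3 7, P4 12 — total 28, matching the house size, so no adjustment is needed.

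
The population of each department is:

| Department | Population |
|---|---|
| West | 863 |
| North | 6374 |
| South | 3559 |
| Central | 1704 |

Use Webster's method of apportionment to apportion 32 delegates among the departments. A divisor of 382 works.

West 2; North 17; South 9; Central 4

With modified divisor 382: modified quotas West 2.259, North 16.686, South 9.317, Central 4.461.
Rounding to the nearest integer: West 2, North 17, South 9, Central 4 (total 32).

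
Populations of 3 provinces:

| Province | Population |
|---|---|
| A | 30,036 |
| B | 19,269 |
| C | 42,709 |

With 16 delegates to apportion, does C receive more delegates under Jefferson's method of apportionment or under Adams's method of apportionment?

Jefferson

Jefferson: A 5, B 3, C 8.
Adams: A 5, B 4, C 7.
C gets 8 under Jefferson and 7 under Adams.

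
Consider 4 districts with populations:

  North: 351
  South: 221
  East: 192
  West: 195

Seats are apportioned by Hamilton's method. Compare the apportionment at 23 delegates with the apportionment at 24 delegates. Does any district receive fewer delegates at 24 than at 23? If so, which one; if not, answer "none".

At 23 seats: North 8, South 5, East 5, West 5.
At 24 seats: North 9, South 5, East 5, West 5.
No district's allocation decreased.

none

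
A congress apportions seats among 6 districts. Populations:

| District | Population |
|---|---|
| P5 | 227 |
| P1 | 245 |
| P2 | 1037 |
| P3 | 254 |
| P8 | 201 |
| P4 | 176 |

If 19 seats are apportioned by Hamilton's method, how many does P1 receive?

2

Total 2140; standard divisor 2140/19 ≈ 112.632.
Standard quotas: P5 2.015, P1 2.175, P2 9.207, P3 2.255, P8 1.785, P4 1.563.
Lower quotas: P5 2, P1 2, P2 9, P3 2, P8 1, P4 1 (sum 17, leaving 2 seats).
Remainders in descending order: P8 0.785, P4 0.563, P3 0.255, P2 0.207, P1 0.175, P5 0.015.
Largest remainders: P8, P4 receive the extra seats.
P1 receives 2.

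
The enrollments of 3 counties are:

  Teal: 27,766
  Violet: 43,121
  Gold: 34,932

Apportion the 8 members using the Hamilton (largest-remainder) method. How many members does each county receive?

The standard divisor is 105819/8 ≈ 13227.375.
Standard quotas: Teal 2.0991, Violet 3.2600, Gold 2.6409.
Lower quotas: Teal 2, Violet 3, Gold 2 (sum 7, leaving 1 seat).
Remainders in descending order: Gold 0.6409, Violet 0.2600, Teal 0.0991.
Largest remainder: Gold receives the extra seat.

Teal=2, Violet=3, Gold=3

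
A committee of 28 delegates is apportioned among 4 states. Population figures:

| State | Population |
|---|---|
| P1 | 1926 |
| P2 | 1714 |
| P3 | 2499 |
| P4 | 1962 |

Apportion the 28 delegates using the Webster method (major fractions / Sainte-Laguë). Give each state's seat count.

P1 7, P2 6, P3 8, P4 7

Standard divisor 8101/28 ≈ 289.321; standard quotas: P1 6.657, P2 5.924, P3 8.637, P4 6.781.
Rounding to the nearest integer gives 7, 6, 9, 7 = 29 seats, so the divisor must be adjusted.
With modified divisor 295: modified quotas P1 6.529, P2 5.810, P3 8.471, P4 6.651.
Rounding to the nearest integer: P1 7, P2 6, P3 8, P4 7 (total 28).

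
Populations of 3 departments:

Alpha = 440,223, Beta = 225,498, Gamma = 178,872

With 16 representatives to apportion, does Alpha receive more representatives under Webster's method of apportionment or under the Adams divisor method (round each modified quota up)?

Webster

Webster: Alpha 9, Beta 4, Gamma 3.
Adams: Alpha 8, Beta 4, Gamma 4.
Alpha gets 9 under Webster and 8 under Adams.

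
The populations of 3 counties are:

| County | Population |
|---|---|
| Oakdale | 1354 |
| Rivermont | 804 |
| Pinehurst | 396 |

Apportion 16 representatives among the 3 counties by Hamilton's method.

Oakdale 9, Rivermont 5, Pinehurst 2

Total 2554; standard divisor 2554/16 ≈ 159.625.
Standard quotas: Oakdale 8.482, Rivermont 5.037, Pinehurst 2.481.
Lower quotas: Oakdale 8, Rivermont 5, Pinehurst 2 (sum 15, leaving 1 seat).
Remainders in descending order: Oakdale 0.482, Pinehurst 0.481, Rivermont 0.037.
The surplus seat goes to Oakdale.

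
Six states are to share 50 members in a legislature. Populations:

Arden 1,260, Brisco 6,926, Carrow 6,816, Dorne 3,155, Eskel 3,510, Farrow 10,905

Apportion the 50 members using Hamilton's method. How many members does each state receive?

The standard divisor is 32572/50 ≈ 651.44.
Standard quotas: Arden 1.9342, Brisco 10.6318, Carrow 10.4630, Dorne 4.8431, Eskel 5.3881, Farrow 16.7398.
Lower quotas: Arden 1, Brisco 10, Carrow 10, Dorne 4, Eskel 5, Farrow 16 (sum 46, leaving 4 seats).
Remainders in descending order: Arden 0.9342, Dorne 0.8431, Farrow 0.7398, Brisco 0.6318, Carrow 0.4630, Eskel 0.3881.
Largest remainders: Arden, Dorne, Farrow, Brisco receive the extra seats.

Arden 2, Brisco 11, Carrow 10, Dorne 5, Eskel 5, Farrow 17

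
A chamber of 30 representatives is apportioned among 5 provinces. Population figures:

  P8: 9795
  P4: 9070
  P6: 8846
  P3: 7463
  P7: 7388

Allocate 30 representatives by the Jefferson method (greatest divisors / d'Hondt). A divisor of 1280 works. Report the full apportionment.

P8 7, P4 7, P6 6, P3 5, P7 5

With modified divisor 1280: modified quotas P8 7.652, P4 7.086, P6 6.911, P3 5.830, P7 5.772.
Rounding down: P8 7, P4 7, P6 6, P3 5, P7 5 (total 30).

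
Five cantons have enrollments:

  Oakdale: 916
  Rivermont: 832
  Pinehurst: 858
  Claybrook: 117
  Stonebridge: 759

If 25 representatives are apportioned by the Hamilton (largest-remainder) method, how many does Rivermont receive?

The standard divisor is 3482/25 ≈ 139.28.
Standard quotas: Oakdale 6.577, Rivermont 5.974, Pinehurst 6.160, Claybrook 0.840, Stonebridge 5.449.
Lower quotas: Oakdale 6, Rivermont 5, Pinehurst 6, Claybrook 0, Stonebridge 5 (sum 22, leaving 3 seats).
Remainders in descending order: Rivermont 0.974, Claybrook 0.840, Oakdale 0.577, Stonebridge 0.449, Pinehurst 0.160.
The surplus seats go to Rivermont, Claybrook, Oakdale.
Rivermont receives 6.

6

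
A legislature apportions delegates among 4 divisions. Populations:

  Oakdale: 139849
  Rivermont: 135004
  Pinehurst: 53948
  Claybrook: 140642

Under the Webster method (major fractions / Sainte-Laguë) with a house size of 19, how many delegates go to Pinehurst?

Standard divisor 469443/19 ≈ 24707.526; standard quotas: Oakdale 5.660, Rivermont 5.464, Pinehurst 2.183, Claybrook 5.692.
Rounding to the nearest integer gives Oakdale 6, Rivermont 5, Pinehurst 2, Claybrook 6 — total 19, matching the house size, so no adjustment is needed.
Pinehurst receives 2.

2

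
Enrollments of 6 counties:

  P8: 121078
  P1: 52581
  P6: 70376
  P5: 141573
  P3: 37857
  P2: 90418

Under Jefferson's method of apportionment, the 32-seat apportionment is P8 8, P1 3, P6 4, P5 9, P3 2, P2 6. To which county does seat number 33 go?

Priority for the next seat is population ÷ (current seats + 1).
Priorities: P8 13453.111, P1 13145.250, P6 14075.200, P5 14157.300, P3 12619.000, P2 12916.857.
Highest priority: P5.

P5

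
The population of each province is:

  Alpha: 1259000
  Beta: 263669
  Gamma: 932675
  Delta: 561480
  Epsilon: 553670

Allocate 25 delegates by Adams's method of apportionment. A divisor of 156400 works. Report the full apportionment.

With modified divisor 156400: modified quotas Alpha 8.050, Beta 1.686, Gamma 5.963, Delta 3.590, Epsilon 3.540.
Rounding up: Alpha 9, Beta 2, Gamma 6, Delta 4, Epsilon 4 (total 25).

Alpha 9, Beta 2, Gamma 6, Delta 4, Epsilon 4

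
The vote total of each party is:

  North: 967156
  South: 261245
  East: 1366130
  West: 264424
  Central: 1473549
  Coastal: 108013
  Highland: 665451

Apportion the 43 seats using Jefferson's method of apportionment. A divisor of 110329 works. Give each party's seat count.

With modified divisor 110329: modified quotas North 8.766, South 2.368, East 12.382, West 2.397, Central 13.356, Coastal 0.979, Highland 6.031.
Rounding down: North 8, South 2, East 12, West 2, Central 13, Coastal 0, Highland 6 (total 43).

North 8, South 2, East 12, West 2, Central 13, Coastal 0, Highland 6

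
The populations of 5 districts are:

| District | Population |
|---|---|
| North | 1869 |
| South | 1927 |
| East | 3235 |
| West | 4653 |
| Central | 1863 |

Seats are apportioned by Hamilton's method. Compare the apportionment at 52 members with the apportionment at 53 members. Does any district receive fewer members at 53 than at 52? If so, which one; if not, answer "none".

At 52 seats: North 7, South 7, East 13, West 18, Central 7.
At 53 seats: North 7, South 8, East 13, West 18, Central 7.
No district's allocation decreased.

none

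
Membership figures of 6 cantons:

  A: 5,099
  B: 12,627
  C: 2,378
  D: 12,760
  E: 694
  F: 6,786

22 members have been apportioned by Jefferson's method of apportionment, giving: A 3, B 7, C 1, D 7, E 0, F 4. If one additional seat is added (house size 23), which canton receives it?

Priority for the next seat is population ÷ (current seats + 1).
Priorities: A 1274.750, B 1578.375, C 1189.000, D 1595.000, E 694.000, F 1357.200.
Highest priority: D.

D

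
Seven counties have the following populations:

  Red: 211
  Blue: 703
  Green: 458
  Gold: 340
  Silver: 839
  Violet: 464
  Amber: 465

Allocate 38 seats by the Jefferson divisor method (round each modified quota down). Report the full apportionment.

Red=2, Blue=8, Green=5, Gold=4, Silver=9, Violet=5, Amber=5

Standard divisor 3480/38 ≈ 91.579; standard quotas: Red 2.304, Blue 7.676, Green 5.001, Gold 3.713, Silver 9.161, Violet 5.067, Amber 5.078.
Rounding down gives 2, 7, 5, 3, 9, 5, 5 = 36 seats, so the divisor must be adjusted.
With modified divisor 84.5: modified quotas Red 2.497, Blue 8.320, Green 5.420, Gold 4.024, Silver 9.929, Violet 5.491, Amber 5.503.
Rounding down: Red 2, Blue 8, Green 5, Gold 4, Silver 9, Violet 5, Amber 5 (total 38).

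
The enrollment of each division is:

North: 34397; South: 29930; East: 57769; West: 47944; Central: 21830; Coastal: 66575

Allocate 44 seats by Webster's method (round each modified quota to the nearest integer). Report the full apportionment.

North 6, South 5, East 10, West 8, Central 4, Coastal 11

Standard divisor 258445/44 ≈ 5873.75; standard quotas: North 5.856, South 5.096, East 9.835, West 8.162, Central 3.717, Coastal 11.334.
Rounding to the nearest integer gives North 6, South 5, East 10, West 8, Central 4, Coastal 11 — total 44, matching the house size, so no adjustment is needed.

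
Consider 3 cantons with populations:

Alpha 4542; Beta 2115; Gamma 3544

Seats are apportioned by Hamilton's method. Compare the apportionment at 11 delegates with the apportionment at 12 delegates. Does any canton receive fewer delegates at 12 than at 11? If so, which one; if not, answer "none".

none

At 11 seats: Alpha 5, Beta 2, Gamma 4.
At 12 seats: Alpha 5, Beta 3, Gamma 4.
No canton's allocation decreased.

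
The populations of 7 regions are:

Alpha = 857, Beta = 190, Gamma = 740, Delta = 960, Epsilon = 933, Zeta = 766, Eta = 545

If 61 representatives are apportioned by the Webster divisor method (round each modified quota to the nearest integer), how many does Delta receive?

Standard divisor 4991/61 ≈ 81.82; standard quotas: Alpha 10.474, Beta 2.322, Gamma 9.044, Delta 11.733, Epsilon 11.403, Zeta 9.362, Eta 6.661.
Rounding to the nearest integer gives 10, 2, 9, 12, 11, 9, 7 = 60 seats, so the divisor must be adjusted.
With modified divisor 81.4: modified quotas Alpha 10.528, Beta 2.334, Gamma 9.091, Delta 11.794, Epsilon 11.462, Zeta 9.410, Eta 6.695.
Rounding to the nearest integer: Alpha 11, Beta 2, Gamma 9, Delta 12, Epsilon 11, Zeta 9, Eta 7 (total 61).
Delta receives 12.

12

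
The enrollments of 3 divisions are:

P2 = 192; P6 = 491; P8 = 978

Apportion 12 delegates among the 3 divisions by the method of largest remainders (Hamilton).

Standard divisor: 1661 ÷ 12 ≈ 138.417.
Standard quotas: P2 1.387, P6 3.547, P8 7.066.
Lower quotas: P2 1, P6 3, P8 7 (sum 11, leaving 1 seat).
Remainders in descending order: P6 0.547, P2 0.387, P8 0.066.
The surplus seat goes to P6.

P2=1, P6=4, P8=7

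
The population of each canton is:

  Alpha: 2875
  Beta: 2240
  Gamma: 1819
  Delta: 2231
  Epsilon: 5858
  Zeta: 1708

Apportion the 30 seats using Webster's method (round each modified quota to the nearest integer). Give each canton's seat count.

Standard divisor 16731/30 ≈ 557.7; standard quotas: Alpha 5.155, Beta 4.016, Gamma 3.262, Delta 4.000, Epsilon 10.504, Zeta 3.063.
Rounding to the nearest integer gives Alpha 5, Beta 4, Gamma 3, Delta 4, Epsilon 11, Zeta 3 — total 30, matching the house size, so no adjustment is needed.

Alpha 5, Beta 4, Gamma 3, Delta 4, Epsilon 11, Zeta 3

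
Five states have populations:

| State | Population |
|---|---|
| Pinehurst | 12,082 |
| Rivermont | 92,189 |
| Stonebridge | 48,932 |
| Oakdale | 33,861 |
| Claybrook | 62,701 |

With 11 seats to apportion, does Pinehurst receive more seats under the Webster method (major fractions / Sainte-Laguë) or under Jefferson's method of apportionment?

Webster: Pinehurst 1, Rivermont 4, Stonebridge 2, Oakdale 1, Claybrook 3.
Jefferson: Pinehurst 0, Rivermont 5, Stonebridge 2, Oakdale 1, Claybrook 3.
Pinehurst gets 1 under Webster and 0 under Jefferson.

Webster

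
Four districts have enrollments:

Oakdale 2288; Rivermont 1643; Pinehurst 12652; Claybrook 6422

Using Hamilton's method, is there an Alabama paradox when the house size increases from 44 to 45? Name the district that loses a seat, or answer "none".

Oakdale

At 44 seats: Oakdale 5, Rivermont 3, Pinehurst 24, Claybrook 12.
At 45 seats: Oakdale 4, Rivermont 3, Pinehurst 25, Claybrook 13.
Oakdale drops from 5 to 4.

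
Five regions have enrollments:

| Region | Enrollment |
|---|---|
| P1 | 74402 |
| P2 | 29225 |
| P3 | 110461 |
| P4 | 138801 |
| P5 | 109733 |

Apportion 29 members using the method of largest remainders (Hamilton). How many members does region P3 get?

7

Standard divisor: 462622 ÷ 29 ≈ 15952.483.
Standard quotas: P1 4.6640, P2 1.8320, P3 6.9244, P4 8.7009, P5 6.8787.
Lower quotas: P1 4, P2 1, P3 6, P4 8, P5 6 (sum 25, leaving 4 seats).
Remainders in descending order: P3 0.9244, P5 0.8787, P2 0.8320, P4 0.7009, P1 0.6640.
Largest remainders: P3, P5, P2, P4 receive the extra seats.
P3 receives 7.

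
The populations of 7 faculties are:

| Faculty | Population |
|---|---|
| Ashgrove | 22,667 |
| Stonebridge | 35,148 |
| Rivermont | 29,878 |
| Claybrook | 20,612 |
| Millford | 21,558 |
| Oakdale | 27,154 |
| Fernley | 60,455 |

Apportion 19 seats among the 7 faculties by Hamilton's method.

Total 217472; standard divisor 217472/19 ≈ 11445.895.
Standard quotas: Ashgrove 1.9804, Stonebridge 3.0708, Rivermont 2.6104, Claybrook 1.8008, Millford 1.8835, Oakdale 2.3724, Fernley 5.2818.
Lower quotas: Ashgrove 1, Stonebridge 3, Rivermont 2, Claybrook 1, Millford 1, Oakdale 2, Fernley 5 (sum 15, leaving 4 seats).
Remainders in descending order: Ashgrove 0.9804, Millford 0.8835, Claybrook 0.8008, Rivermont 0.6104, Oakdale 0.3724, Fernley 0.2818, Stonebridge 0.0708.
The surplus seats go to Ashgrove, Millford, Claybrook, Rivermont.

Ashgrove: 2, Stonebridge: 3, Rivermont: 3, Claybrook: 2, Millford: 2, Oakdale: 2, Fernley: 5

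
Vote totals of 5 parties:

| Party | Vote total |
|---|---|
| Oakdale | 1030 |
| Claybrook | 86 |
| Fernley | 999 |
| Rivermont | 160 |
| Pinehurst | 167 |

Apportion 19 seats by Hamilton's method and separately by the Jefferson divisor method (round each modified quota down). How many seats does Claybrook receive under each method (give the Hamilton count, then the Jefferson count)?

Hamilton: Oakdale 8, Claybrook 1, Fernley 8, Rivermont 1, Pinehurst 1.
Jefferson: Oakdale 9, Claybrook 0, Fernley 8, Rivermont 1, Pinehurst 1.
Claybrook gets 1 under Hamilton and 0 under Jefferson.

1 and 0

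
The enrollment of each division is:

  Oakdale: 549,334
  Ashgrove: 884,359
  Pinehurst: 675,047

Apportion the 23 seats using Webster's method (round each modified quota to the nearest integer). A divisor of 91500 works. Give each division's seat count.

With modified divisor 91500: modified quotas Oakdale 6.004, Ashgrove 9.665, Pinehurst 7.378.
Rounding to the nearest integer: Oakdale 6, Ashgrove 10, Pinehurst 7 (total 23).

Oakdale 6, Ashgrove 10, Pinehurst 7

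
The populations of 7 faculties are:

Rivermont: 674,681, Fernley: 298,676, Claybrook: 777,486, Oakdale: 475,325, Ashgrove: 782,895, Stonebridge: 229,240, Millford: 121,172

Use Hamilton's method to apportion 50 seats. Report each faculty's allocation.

Standard divisor: 3359475 ÷ 50 ≈ 67189.5.
Standard quotas: Rivermont 10.0415, Fernley 4.4453, Claybrook 11.5715, Oakdale 7.0744, Ashgrove 11.6520, Stonebridge 3.4118, Millford 1.8034.
Lower quotas: Rivermont 10, Fernley 4, Claybrook 11, Oakdale 7, Ashgrove 11, Stonebridge 3, Millford 1 (sum 47, leaving 3 seats).
Remainders in descending order: Millford 0.8034, Ashgrove 0.6520, Claybrook 0.5715, Fernley 0.4453, Stonebridge 0.4118, Oakdale 0.0744, Rivermont 0.0415.
The surplus seats go to Millford, Ashgrove, Claybrook.

Rivermont 10, Fernley 4, Claybrook 12, Oakdale 7, Ashgrove 12, Stonebridge 3, Millford 2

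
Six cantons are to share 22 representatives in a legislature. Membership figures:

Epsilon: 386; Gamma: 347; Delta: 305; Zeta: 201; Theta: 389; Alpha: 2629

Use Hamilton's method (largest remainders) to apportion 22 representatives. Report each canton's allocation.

Total 4257; standard divisor 4257/22 ≈ 193.5.
Standard quotas: Epsilon 1.995, Gamma 1.793, Delta 1.576, Zeta 1.039, Theta 2.010, Alpha 13.587.
Lower quotas: Epsilon 1, Gamma 1, Delta 1, Zeta 1, Theta 2, Alpha 13 (sum 19, leaving 3 seats).
Remainders in descending order: Epsilon 0.995, Gamma 0.793, Alpha 0.587, Delta 0.576, Zeta 0.039, Theta 0.010.
The surplus seats go to Epsilon, Gamma, Alpha.

Epsilon 2, Gamma 2, Delta 1, Zeta 1, Theta 2, Alpha 14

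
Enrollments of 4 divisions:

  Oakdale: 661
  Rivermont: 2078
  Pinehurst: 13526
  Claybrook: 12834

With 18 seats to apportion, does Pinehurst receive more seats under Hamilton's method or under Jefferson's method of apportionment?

Hamilton: Oakdale 1, Rivermont 1, Pinehurst 8, Claybrook 8.
Jefferson: Oakdale 0, Rivermont 1, Pinehurst 9, Claybrook 8.
Pinehurst gets 8 under Hamilton and 9 under Jefferson.

Jefferson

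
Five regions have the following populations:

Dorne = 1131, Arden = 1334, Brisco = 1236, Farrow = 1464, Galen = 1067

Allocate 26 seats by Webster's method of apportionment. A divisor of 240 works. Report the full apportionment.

Dorne=5, Arden=6, Brisco=5, Farrow=6, Galen=4

With modified divisor 240: modified quotas Dorne 4.713, Arden 5.558, Brisco 5.150, Farrow 6.100, Galen 4.446.
Rounding to the nearest integer: Dorne 5, Arden 6, Brisco 5, Farrow 6, Galen 4 (total 26).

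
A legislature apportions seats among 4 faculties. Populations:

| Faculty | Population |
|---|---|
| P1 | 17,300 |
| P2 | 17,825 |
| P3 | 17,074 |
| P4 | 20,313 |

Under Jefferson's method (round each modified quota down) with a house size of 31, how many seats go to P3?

Standard divisor 72512/31 ≈ 2339.097; standard quotas: P1 7.396, P2 7.620, P3 7.299, P4 8.684.
Rounding down gives 7, 7, 7, 8 = 29 seats, so the divisor must be adjusted.
With modified divisor 2200: modified quotas P1 7.864, P2 8.102, P3 7.761, P4 9.233.
Rounding down: P1 7, P2 8, P3 7, P4 9 (total 31).
P3 receives 7.

7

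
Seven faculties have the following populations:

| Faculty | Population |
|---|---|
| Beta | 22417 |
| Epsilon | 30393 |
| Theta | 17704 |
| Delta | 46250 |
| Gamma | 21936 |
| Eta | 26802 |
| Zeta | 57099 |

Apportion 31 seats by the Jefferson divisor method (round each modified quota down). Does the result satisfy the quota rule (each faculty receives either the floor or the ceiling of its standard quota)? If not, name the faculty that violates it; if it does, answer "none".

Standard quotas: Beta 3.122, Epsilon 4.233, Theta 2.466, Delta 6.441, Gamma 3.055, Eta 3.733, Zeta 7.952.
Jefferson allocation: Beta 3, Epsilon 4, Theta 2, Delta 7, Gamma 3, Eta 4, Zeta 8.
Every allocation lies between the lower and upper quota.

none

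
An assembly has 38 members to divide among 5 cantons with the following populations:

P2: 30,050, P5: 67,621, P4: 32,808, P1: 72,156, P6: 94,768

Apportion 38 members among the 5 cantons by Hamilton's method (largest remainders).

P2 4, P5 9, P4 4, P1 9, P6 12

The standard divisor is 297403/38 ≈ 7826.395.
Standard quotas: P2 3.8396, P5 8.6401, P4 4.1920, P1 9.2196, P6 12.1088.
Lower quotas: P2 3, P5 8, P4 4, P1 9, P6 12 (sum 36, leaving 2 seats).
Remainders in descending order: P2 0.8396, P5 0.6401, P1 0.2196, P4 0.1920, P6 0.1088.
The surplus seats go to P2, P5.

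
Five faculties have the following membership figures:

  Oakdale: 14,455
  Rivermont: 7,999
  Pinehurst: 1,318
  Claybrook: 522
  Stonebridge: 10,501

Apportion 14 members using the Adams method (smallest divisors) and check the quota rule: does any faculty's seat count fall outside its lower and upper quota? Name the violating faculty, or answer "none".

none

Standard quotas: Oakdale 5.816, Rivermont 3.218, Pinehurst 0.530, Claybrook 0.210, Stonebridge 4.225.
Adams allocation: Oakdale 5, Rivermont 3, Pinehurst 1, Claybrook 1, Stonebridge 4.
Every allocation lies between the lower and upper quota.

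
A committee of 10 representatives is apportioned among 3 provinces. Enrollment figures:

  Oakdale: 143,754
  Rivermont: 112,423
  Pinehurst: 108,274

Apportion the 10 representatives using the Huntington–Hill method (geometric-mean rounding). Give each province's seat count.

With divisor 36976: modified quotas Oakdale 3.888, Rivermont 3.040, Pinehurst 2.928.
Geometric-mean thresholds: Oakdale √(3·4)=3.464, Rivermont √(3·4)=3.464, Pinehurst √(2·3)=2.449.
Each quota rounded against its threshold gives Oakdale 4, Rivermont 3, Pinehurst 3 (total 10).

Oakdale 4, Rivermont 3, Pinehurst 3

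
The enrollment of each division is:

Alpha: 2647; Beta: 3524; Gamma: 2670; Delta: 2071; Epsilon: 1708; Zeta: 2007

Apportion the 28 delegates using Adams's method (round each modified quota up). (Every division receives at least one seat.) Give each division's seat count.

Standard divisor 14627/28 ≈ 522.393; standard quotas: Alpha 5.067, Beta 6.746, Gamma 5.111, Delta 3.964, Epsilon 3.270, Zeta 3.842.
Rounding up gives 6, 7, 6, 4, 4, 4 = 31 seats, so the divisor must be adjusted.
With modified divisor 580: modified quotas Alpha 4.564, Beta 6.076, Gamma 4.603, Delta 3.571, Epsilon 2.945, Zeta 3.460.
Rounding up: Alpha 5, Beta 7, Gamma 5, Delta 4, Epsilon 3, Zeta 4 (total 28).

Alpha 5; Beta 7; Gamma 5; Delta 4; Epsilon 3; Zeta 4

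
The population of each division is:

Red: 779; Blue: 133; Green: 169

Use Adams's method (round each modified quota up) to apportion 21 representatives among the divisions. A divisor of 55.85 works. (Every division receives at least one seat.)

Red 14, Blue 3, Green 4

With modified divisor 55.85: modified quotas Red 13.948, Blue 2.381, Green 3.026.
Rounding up: Red 14, Blue 3, Green 4 (total 21).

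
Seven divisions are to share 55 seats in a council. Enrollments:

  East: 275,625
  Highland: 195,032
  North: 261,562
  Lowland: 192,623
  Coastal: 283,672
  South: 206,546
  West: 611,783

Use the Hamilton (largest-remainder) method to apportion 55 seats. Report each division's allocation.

Standard divisor: 2026843 ÷ 55 ≈ 36851.691.
Standard quotas: East 7.4793, Highland 5.2923, North 7.0977, Lowland 5.2270, Coastal 7.6977, South 5.6048, West 16.6012.
Lower quotas: East 7, Highland 5, North 7, Lowland 5, Coastal 7, South 5, West 16 (sum 52, leaving 3 seats).
Remainders in descending order: Coastal 0.6977, South 0.6048, West 0.6012, East 0.4793, Highland 0.2923, Lowland 0.2270, North 0.0977.
Largest remainders: Coastal, South, West receive the extra seats.

East 7, Highland 5, North 7, Lowland 5, Coastal 8, South 6, West 17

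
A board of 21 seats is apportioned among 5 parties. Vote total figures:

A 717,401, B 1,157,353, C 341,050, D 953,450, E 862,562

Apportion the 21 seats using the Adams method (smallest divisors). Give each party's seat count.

A 4; B 6; C 2; D 5; E 4

Standard divisor 4031816/21 ≈ 191991.238; standard quotas: A 3.737, B 6.028, C 1.776, D 4.966, E 4.493.
Rounding up gives 4, 7, 2, 5, 5 = 23 seats, so the divisor must be adjusted.
With modified divisor 223600: modified quotas A 3.208, B 5.176, C 1.525, D 4.264, E 3.858.
Rounding up: A 4, B 6, C 2, D 5, E 4 (total 21).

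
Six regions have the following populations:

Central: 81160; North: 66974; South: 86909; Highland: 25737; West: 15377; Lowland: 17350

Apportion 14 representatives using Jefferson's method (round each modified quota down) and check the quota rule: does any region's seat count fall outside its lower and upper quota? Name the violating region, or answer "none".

Standard quotas: Central 3.871, North 3.195, South 4.145, Highland 1.228, West 0.733, Lowland 0.828.
Jefferson allocation: Central 4, North 3, South 5, Highland 1, West 0, Lowland 1.
Every allocation lies between the lower and upper quota.

none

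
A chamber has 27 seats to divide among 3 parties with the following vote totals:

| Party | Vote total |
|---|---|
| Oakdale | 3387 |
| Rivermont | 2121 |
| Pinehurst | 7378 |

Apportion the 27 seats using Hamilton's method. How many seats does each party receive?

The standard divisor is 12886/27 ≈ 477.259.
Standard quotas: Oakdale 7.0968, Rivermont 4.4441, Pinehurst 15.4591.
Lower quotas: Oakdale 7, Rivermont 4, Pinehurst 15 (sum 26, leaving 1 seat).
Remainders in descending order: Pinehurst 0.4591, Rivermont 0.4441, Oakdale 0.0968.
The surplus seat goes to Pinehurst.

Oakdale: 7, Rivermont: 4, Pinehurst: 16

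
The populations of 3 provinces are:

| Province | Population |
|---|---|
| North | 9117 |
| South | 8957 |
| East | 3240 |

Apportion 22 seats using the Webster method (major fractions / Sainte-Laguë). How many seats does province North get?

10

Standard divisor 21314/22 ≈ 968.818; standard quotas: North 9.410, South 9.245, East 3.344.
Rounding to the nearest integer gives 9, 9, 3 = 21 seats, so the divisor must be adjusted.
With modified divisor 950: modified quotas North 9.597, South 9.428, East 3.411.
Rounding to the nearest integer: North 10, South 9, East 3 (total 22).
North receives 10.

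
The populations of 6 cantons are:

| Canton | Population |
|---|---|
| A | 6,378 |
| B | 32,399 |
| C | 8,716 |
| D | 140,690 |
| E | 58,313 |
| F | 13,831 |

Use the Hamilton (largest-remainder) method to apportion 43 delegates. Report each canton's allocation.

A 1, B 5, C 2, D 23, E 10, F 2

Standard divisor: 260327 ÷ 43 ≈ 6054.116.
Standard quotas: A 1.0535, B 5.3516, C 1.4397, D 23.2387, E 9.6320, F 2.2846.
Lower quotas: A 1, B 5, C 1, D 23, E 9, F 2 (sum 41, leaving 2 seats).
Remainders in descending order: E 0.6320, C 0.4397, B 0.3516, F 0.2846, D 0.2387, A 0.0535.
The surplus seats go to E, C.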